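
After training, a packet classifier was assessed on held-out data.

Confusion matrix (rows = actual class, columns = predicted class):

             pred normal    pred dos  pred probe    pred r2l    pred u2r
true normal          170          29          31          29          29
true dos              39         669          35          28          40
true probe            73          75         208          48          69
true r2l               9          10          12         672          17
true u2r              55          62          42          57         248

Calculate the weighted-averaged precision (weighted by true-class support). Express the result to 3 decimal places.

Per-class precision (TP/(TP+FP)):
  normal: TP=170, FP=39+73+9+55=176 → 170/346 = 0.4913
  dos: TP=669, FP=29+75+10+62=176 → 669/845 = 0.7917
  probe: TP=208, FP=31+35+12+42=120 → 208/328 = 0.6341
  r2l: TP=672, FP=29+28+48+57=162 → 672/834 = 0.8058
  u2r: TP=248, FP=29+40+69+17=155 → 248/403 = 0.6154
Weighted-precision = Σ (supportᵢ/N)·precisionᵢ with N=2756: (288/2756)·0.4913 + (811/2756)·0.7917 + (473/2756)·0.6341 + (720/2756)·0.8058 + (464/2756)·0.6154 = 0.707

0.707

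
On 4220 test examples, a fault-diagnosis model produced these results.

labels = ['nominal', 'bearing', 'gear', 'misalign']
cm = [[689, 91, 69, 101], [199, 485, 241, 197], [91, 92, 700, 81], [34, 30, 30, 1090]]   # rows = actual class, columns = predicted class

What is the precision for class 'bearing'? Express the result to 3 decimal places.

0.695

Take TP from the diagonal, FP from the rest of the 'bearing' prediction marginal, FN from the rest of the 'bearing' actual marginal.
precision = TP/(TP+FP).
bearing: TP=485, FP=91+92+30=213 → 485/698 = 0.6948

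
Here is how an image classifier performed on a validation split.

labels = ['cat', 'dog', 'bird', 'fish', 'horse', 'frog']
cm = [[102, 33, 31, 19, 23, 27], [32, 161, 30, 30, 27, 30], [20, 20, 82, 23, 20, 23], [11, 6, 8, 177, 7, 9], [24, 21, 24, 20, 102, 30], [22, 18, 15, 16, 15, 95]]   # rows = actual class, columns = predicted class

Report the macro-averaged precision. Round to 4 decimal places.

0.5212

Per-class precision (TP/(TP+FP)):
  cat: TP=102, FP=32+20+11+24+22=109 → 102/211 = 0.48341
  dog: TP=161, FP=33+20+6+21+18=98 → 161/259 = 0.62162
  bird: TP=82, FP=31+30+8+24+15=108 → 82/190 = 0.43158
  fish: TP=177, FP=19+30+23+20+16=108 → 177/285 = 0.62105
  horse: TP=102, FP=23+27+20+7+15=92 → 102/194 = 0.52577
  frog: TP=95, FP=27+30+23+9+30=119 → 95/214 = 0.44393
Macro-precision = mean = (0.48341 + 0.62162 + 0.43158 + 0.62105 + 0.52577 + 0.44393) / 6 = 0.5212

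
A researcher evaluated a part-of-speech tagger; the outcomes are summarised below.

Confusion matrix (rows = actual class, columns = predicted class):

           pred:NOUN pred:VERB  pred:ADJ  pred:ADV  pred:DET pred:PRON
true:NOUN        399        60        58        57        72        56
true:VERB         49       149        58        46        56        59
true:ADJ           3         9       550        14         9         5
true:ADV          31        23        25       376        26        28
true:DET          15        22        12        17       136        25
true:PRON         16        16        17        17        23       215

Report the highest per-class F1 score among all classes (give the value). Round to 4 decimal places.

0.8397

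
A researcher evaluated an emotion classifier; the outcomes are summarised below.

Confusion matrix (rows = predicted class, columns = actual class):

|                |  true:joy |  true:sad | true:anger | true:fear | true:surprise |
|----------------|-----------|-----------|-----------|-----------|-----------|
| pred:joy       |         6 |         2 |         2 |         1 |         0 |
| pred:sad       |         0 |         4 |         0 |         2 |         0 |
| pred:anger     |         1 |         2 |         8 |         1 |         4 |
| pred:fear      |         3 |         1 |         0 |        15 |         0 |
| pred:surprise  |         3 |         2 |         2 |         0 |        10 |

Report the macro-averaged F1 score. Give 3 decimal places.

Per-class F1 score (2·TP/(2·TP+FP+FN)):
  joy: TP=6, FP=2+2+1+0=5, FN=0+1+3+3=7 → 12/24 = 0.5000
  sad: TP=4, FP=0+0+2+0=2, FN=2+2+1+2=7 → 8/17 = 0.4706
  anger: TP=8, FP=1+2+1+4=8, FN=2+0+0+2=4 → 16/28 = 0.5714
  fear: TP=15, FP=3+1+0+0=4, FN=1+2+1+0=4 → 30/38 = 0.7895
  surprise: TP=10, FP=3+2+2+0=7, FN=0+0+4+0=4 → 20/31 = 0.6452
Macro-F1 score = mean = (0.5000 + 0.4706 + 0.5714 + 0.7895 + 0.6452) / 5 = 0.595

0.595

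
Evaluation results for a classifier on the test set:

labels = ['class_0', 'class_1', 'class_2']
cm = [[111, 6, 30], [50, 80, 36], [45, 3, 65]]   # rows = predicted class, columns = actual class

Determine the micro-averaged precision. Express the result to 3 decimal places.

Micro-averaging pools counts across classes: ΣTP=256, ΣFP=170, ΣFN=170.
Micro-precision = TP/(TP+FP) on pooled counts = 0.601 (equals overall accuracy in single-label multiclass).

0.601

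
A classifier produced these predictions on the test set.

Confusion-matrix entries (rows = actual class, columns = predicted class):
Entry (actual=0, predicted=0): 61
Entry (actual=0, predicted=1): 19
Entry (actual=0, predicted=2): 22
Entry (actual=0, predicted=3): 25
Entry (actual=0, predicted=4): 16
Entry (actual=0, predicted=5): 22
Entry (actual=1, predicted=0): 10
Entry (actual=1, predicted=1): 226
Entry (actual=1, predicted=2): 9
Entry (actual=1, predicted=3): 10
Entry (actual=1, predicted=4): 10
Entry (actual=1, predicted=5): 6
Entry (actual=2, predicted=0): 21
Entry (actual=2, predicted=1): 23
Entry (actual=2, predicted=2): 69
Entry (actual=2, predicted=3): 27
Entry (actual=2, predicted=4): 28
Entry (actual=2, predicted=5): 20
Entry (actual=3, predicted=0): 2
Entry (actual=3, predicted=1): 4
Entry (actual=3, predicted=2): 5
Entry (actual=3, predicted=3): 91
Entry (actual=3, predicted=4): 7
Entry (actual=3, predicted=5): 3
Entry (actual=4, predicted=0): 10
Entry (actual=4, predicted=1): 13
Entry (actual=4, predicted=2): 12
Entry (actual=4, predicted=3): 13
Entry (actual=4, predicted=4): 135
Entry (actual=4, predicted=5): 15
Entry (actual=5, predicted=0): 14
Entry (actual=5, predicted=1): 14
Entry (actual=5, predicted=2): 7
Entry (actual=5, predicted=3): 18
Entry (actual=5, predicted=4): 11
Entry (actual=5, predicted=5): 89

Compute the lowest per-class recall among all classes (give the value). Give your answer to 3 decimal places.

0.367

Per-class recall (TP/(TP+FN)):
  0: TP=61, FN=19+22+25+16+22=104 → 61/165 = 0.3697
  1: TP=226, FN=10+9+10+10+6=45 → 226/271 = 0.8339
  2: TP=69, FN=21+23+27+28+20=119 → 69/188 = 0.3670
  3: TP=91, FN=2+4+5+7+3=21 → 91/112 = 0.8125
  4: TP=135, FN=10+13+12+13+15=63 → 135/198 = 0.6818
  5: TP=89, FN=14+14+7+18+11=64 → 89/153 = 0.5817
Lowest is class '2' with recall = 0.367.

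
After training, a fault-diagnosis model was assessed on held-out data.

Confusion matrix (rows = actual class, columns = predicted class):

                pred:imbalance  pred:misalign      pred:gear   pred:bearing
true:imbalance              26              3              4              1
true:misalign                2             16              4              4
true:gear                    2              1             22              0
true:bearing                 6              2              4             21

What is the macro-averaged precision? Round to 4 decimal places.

Per-class precision (TP/(TP+FP)):
  imbalance: TP=26, FP=2+2+6=10 → 26/36 = 0.72222
  misalign: TP=16, FP=3+1+2=6 → 16/22 = 0.72727
  gear: TP=22, FP=4+4+4=12 → 22/34 = 0.64706
  bearing: TP=21, FP=1+4+0=5 → 21/26 = 0.80769
Macro-precision = mean = (0.72222 + 0.72727 + 0.64706 + 0.80769) / 4 = 0.7261

0.7261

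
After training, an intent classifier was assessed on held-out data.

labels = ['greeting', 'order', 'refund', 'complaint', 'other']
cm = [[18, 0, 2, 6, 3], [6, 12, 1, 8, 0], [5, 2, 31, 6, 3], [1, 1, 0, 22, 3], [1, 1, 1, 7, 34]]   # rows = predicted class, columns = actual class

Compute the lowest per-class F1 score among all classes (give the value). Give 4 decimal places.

Per-class F1 score (2·TP/(2·TP+FP+FN)):
  greeting: TP=18, FP=0+2+6+3=11, FN=6+5+1+1=13 → 36/60 = 0.60000
  order: TP=12, FP=6+1+8+0=15, FN=0+2+1+1=4 → 24/43 = 0.55814
  refund: TP=31, FP=5+2+6+3=16, FN=2+1+0+1=4 → 62/82 = 0.75610
  complaint: TP=22, FP=1+1+0+3=5, FN=6+8+6+7=27 → 44/76 = 0.57895
  other: TP=34, FP=1+1+1+7=10, FN=3+0+3+3=9 → 68/87 = 0.78161
Lowest is class 'order' with F1 score = 0.5581.

0.5581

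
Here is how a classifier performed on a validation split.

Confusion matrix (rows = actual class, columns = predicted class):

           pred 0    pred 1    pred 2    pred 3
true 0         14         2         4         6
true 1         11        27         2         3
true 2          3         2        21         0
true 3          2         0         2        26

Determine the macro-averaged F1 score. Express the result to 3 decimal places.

0.698

Per-class F1 score (2·TP/(2·TP+FP+FN)):
  0: TP=14, FP=11+3+2=16, FN=2+4+6=12 → 28/56 = 0.5000
  1: TP=27, FP=2+2+0=4, FN=11+2+3=16 → 54/74 = 0.7297
  2: TP=21, FP=4+2+2=8, FN=3+2+0=5 → 42/55 = 0.7636
  3: TP=26, FP=6+3+0=9, FN=2+0+2=4 → 52/65 = 0.8000
Macro-F1 score = mean = (0.5000 + 0.7297 + 0.7636 + 0.8000) / 4 = 0.698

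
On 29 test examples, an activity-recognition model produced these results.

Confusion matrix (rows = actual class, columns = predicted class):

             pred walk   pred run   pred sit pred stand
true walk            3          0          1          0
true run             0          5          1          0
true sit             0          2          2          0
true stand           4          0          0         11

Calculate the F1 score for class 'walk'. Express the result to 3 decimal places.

0.545

Take TP from the diagonal, FP from the rest of the 'walk' prediction marginal, FN from the rest of the 'walk' actual marginal.
F1 score = 2·TP/(2·TP+FP+FN).
walk: TP=3, FP=0+0+4=4, FN=0+1+0=1 → 6/11 = 0.5455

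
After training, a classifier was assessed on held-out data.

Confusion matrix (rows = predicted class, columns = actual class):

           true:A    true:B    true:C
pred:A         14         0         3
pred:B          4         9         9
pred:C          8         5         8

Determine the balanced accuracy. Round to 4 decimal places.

0.5271

Balanced accuracy = mean of per-class recall.
  A: recall = 14/26 = 0.53846
  B: recall = 9/14 = 0.64286
  C: recall = 8/20 = 0.40000
Mean = (0.53846 + 0.64286 + 0.40000) / 3 = 0.5271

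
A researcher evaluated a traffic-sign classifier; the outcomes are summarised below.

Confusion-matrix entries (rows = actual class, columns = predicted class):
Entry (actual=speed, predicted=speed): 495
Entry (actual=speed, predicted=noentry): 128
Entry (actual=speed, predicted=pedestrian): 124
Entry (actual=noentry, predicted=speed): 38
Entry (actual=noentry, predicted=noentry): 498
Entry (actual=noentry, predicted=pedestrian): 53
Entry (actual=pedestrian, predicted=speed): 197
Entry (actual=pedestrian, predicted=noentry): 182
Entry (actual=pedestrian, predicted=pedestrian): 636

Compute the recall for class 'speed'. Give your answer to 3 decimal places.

0.663

One-vs-rest for 'speed': TP = diagonal; FP = other classes predicted 'speed'; FN = 'speed' predicted as other.
recall = TP/(TP+FN).
speed: TP=495, FN=128+124=252 → 495/747 = 0.6627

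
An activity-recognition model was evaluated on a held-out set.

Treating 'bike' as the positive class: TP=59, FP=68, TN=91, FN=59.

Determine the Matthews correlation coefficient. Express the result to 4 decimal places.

MCC = (TP·TN − FP·FN) / √((TP+FP)(TP+FN)(TN+FP)(TN+FN))
Numerator = 59·91 − 68·59 = 1357
Denominator = √(127·118·159·150) = √357416100 = 18905.4516
MCC = 1357 / 18905.4516 = 0.0718

0.0718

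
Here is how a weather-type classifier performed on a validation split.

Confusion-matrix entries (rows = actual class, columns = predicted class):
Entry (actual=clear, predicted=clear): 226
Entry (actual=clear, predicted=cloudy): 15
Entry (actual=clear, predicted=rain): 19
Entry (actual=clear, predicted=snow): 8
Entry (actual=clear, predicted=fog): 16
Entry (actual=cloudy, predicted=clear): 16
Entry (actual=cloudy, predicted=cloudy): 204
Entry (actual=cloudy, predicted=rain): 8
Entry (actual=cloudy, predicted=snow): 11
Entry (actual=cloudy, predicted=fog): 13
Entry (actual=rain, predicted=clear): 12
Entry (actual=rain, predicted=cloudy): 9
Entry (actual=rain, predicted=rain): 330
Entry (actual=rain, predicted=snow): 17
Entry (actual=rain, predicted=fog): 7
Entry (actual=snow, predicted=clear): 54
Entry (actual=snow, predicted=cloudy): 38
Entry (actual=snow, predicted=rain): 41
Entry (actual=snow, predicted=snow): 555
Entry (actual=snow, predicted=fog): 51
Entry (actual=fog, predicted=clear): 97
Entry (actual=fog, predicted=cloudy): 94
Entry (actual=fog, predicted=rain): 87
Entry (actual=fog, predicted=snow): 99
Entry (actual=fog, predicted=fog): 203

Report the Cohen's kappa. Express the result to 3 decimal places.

0.594

Observed agreement pₒ = trace/N = 1518/2230 = 0.6807
Expected agreement pₑ = Σ (rowᵢ·colᵢ)/N² = (284·405 + 252·360 + 375·485 + 739·690 + 580·290)/2230² = 0.2143
κ = (pₒ − pₑ)/(1 − pₑ) = (0.6807 − 0.2143)/(1 − 0.2143) = 0.594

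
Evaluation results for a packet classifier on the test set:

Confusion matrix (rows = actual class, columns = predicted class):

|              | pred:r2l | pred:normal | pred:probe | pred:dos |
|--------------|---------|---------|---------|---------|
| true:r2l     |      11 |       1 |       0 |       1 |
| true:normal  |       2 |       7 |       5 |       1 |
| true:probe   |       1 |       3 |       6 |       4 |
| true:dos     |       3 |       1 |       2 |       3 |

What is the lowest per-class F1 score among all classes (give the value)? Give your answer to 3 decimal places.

0.333

Per-class F1 score (2·TP/(2·TP+FP+FN)):
  r2l: TP=11, FP=2+1+3=6, FN=1+0+1=2 → 22/30 = 0.7333
  normal: TP=7, FP=1+3+1=5, FN=2+5+1=8 → 14/27 = 0.5185
  probe: TP=6, FP=0+5+2=7, FN=1+3+4=8 → 12/27 = 0.4444
  dos: TP=3, FP=1+1+4=6, FN=3+1+2=6 → 6/18 = 0.3333
Lowest is class 'dos' with F1 score = 0.333.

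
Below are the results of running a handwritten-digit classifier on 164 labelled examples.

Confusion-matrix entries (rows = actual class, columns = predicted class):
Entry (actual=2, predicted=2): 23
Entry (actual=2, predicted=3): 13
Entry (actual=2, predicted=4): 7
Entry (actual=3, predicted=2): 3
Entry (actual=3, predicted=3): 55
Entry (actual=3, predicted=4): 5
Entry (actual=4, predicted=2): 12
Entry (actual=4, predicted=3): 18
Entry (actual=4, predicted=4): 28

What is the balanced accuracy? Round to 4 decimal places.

Balanced accuracy = mean of per-class recall.
  2: recall = 23/43 = 0.53488
  3: recall = 55/63 = 0.87302
  4: recall = 28/58 = 0.48276
Mean = (0.53488 + 0.87302 + 0.48276) / 3 = 0.6302

0.6302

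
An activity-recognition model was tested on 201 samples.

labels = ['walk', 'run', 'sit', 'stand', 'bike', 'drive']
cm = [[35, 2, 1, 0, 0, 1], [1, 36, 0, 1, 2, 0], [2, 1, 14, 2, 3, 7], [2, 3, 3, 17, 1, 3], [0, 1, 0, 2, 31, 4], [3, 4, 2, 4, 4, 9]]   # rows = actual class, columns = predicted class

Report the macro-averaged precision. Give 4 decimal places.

Per-class precision (TP/(TP+FP)):
  walk: TP=35, FP=1+2+2+0+3=8 → 35/43 = 0.81395
  run: TP=36, FP=2+1+3+1+4=11 → 36/47 = 0.76596
  sit: TP=14, FP=1+0+3+0+2=6 → 14/20 = 0.70000
  stand: TP=17, FP=0+1+2+2+4=9 → 17/26 = 0.65385
  bike: TP=31, FP=0+2+3+1+4=10 → 31/41 = 0.75610
  drive: TP=9, FP=1+0+7+3+4=15 → 9/24 = 0.37500
Macro-precision = mean = (0.81395 + 0.76596 + 0.70000 + 0.65385 + 0.75610 + 0.37500) / 6 = 0.6775

0.6775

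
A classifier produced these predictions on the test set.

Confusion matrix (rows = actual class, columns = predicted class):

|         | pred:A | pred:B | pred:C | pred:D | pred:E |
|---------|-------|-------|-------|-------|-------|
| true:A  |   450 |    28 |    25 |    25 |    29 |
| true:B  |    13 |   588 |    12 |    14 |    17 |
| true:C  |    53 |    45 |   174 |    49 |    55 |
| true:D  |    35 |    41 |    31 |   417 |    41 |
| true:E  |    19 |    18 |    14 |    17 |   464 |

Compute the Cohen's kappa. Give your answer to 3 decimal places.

Observed agreement pₒ = trace/N = 2093/2674 = 0.7827
Expected agreement pₑ = Σ (rowᵢ·colᵢ)/N² = (557·570 + 644·720 + 376·256 + 565·522 + 532·606)/2674² = 0.2090
κ = (pₒ − pₑ)/(1 − pₑ) = (0.7827 − 0.2090)/(1 − 0.2090) = 0.725

0.725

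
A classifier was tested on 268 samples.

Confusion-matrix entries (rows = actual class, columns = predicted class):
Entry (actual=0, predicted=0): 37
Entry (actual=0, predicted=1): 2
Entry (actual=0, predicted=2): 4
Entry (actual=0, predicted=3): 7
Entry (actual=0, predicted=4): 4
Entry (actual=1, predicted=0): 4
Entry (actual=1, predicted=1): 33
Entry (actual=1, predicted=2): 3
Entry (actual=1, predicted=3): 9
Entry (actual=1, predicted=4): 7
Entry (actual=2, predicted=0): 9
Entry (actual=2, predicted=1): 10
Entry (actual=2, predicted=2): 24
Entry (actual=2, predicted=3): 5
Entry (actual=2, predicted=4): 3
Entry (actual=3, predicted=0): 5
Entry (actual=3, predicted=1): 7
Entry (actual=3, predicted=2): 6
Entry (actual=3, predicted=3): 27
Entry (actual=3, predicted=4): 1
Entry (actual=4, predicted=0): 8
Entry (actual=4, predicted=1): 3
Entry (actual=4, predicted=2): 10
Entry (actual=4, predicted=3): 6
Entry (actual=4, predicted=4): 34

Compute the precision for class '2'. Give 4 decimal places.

0.5106

Take TP from the diagonal, FP from the rest of the '2' prediction marginal, FN from the rest of the '2' actual marginal.
precision = TP/(TP+FP).
2: TP=24, FP=4+3+6+10=23 → 24/47 = 0.51064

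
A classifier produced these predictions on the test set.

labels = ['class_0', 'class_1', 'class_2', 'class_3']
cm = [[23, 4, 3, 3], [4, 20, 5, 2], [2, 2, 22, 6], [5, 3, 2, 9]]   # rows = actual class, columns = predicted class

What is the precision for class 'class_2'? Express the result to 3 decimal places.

One-vs-rest for 'class_2': TP = diagonal; FP = other classes predicted 'class_2'; FN = 'class_2' predicted as other.
precision = TP/(TP+FP).
class_2: TP=22, FP=3+5+2=10 → 22/32 = 0.6875

0.688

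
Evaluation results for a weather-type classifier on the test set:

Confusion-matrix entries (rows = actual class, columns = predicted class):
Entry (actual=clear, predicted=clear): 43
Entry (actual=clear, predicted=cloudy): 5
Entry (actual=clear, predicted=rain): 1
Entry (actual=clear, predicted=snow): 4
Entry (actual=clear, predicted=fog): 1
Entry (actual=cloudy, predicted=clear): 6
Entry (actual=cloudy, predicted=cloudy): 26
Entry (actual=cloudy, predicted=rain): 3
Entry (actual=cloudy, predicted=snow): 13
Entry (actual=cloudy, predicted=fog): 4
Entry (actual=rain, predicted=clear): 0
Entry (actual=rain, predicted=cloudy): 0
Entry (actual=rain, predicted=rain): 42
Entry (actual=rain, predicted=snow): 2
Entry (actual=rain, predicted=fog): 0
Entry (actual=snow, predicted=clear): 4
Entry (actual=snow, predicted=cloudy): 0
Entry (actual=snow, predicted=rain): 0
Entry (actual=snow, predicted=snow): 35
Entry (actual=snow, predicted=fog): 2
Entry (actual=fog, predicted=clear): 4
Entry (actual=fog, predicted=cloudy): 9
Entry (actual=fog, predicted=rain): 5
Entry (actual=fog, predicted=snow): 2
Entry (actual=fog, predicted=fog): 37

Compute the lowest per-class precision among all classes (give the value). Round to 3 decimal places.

0.625

Per-class precision (TP/(TP+FP)):
  clear: TP=43, FP=6+0+4+4=14 → 43/57 = 0.7544
  cloudy: TP=26, FP=5+0+0+9=14 → 26/40 = 0.6500
  rain: TP=42, FP=1+3+0+5=9 → 42/51 = 0.8235
  snow: TP=35, FP=4+13+2+2=21 → 35/56 = 0.6250
  fog: TP=37, FP=1+4+0+2=7 → 37/44 = 0.8409
Lowest is class 'snow' with precision = 0.625.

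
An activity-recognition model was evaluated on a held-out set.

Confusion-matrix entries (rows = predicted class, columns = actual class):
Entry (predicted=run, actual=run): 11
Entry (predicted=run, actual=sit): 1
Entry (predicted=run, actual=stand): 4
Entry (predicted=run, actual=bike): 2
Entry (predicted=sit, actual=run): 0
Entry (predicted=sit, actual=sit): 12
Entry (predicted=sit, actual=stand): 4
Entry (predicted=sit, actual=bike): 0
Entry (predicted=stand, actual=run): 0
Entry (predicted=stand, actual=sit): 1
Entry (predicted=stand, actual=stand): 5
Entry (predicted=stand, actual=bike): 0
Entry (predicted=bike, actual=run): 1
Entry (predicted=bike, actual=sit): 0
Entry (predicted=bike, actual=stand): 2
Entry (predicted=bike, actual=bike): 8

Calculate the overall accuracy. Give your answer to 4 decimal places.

Accuracy = trace / total = (11+12+5+8=36) / 51 = 36/51 = 0.7059

0.7059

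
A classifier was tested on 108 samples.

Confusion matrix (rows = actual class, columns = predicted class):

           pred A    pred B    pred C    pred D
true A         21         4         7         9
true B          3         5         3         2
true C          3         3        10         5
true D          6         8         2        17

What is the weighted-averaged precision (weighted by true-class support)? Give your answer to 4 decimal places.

Per-class precision (TP/(TP+FP)):
  A: TP=21, FP=3+3+6=12 → 21/33 = 0.63636
  B: TP=5, FP=4+3+8=15 → 5/20 = 0.25000
  C: TP=10, FP=7+3+2=12 → 10/22 = 0.45455
  D: TP=17, FP=9+2+5=16 → 17/33 = 0.51515
Weighted-precision = Σ (supportᵢ/N)·precisionᵢ with N=108: (41/108)·0.63636 + (13/108)·0.25000 + (21/108)·0.45455 + (33/108)·0.51515 = 0.5175

0.5175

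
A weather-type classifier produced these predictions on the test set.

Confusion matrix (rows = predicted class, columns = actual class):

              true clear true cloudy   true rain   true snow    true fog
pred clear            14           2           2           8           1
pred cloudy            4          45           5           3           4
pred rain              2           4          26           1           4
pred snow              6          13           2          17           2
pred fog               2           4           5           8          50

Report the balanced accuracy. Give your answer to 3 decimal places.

Balanced accuracy = mean of per-class recall.
  clear: recall = 14/28 = 0.5000
  cloudy: recall = 45/68 = 0.6618
  rain: recall = 26/40 = 0.6500
  snow: recall = 17/37 = 0.4595
  fog: recall = 50/61 = 0.8197
Mean = (0.5000 + 0.6618 + 0.6500 + 0.4595 + 0.8197) / 5 = 0.618

0.618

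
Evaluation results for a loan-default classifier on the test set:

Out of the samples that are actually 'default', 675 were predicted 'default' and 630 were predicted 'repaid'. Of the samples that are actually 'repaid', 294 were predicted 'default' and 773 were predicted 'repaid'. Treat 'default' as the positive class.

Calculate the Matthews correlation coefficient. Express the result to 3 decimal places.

0.245

MCC = (TP·TN − FP·FN) / √((TP+FP)(TP+FN)(TN+FP)(TN+FN))
Numerator = 675·773 − 294·630 = 336555
Denominator = √(969·1305·1067·1403) = √1893025129545 = 1375872.4976
MCC = 336555 / 1375872.4976 = 0.245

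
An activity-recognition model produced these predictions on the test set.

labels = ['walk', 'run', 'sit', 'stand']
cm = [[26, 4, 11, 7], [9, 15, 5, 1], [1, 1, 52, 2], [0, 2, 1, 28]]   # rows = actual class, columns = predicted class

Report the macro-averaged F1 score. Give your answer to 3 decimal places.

0.710

Per-class F1 score (2·TP/(2·TP+FP+FN)):
  walk: TP=26, FP=9+1+0=10, FN=4+11+7=22 → 52/84 = 0.6190
  run: TP=15, FP=4+1+2=7, FN=9+5+1=15 → 30/52 = 0.5769
  sit: TP=52, FP=11+5+1=17, FN=1+1+2=4 → 104/125 = 0.8320
  stand: TP=28, FP=7+1+2=10, FN=0+2+1=3 → 56/69 = 0.8116
Macro-F1 score = mean = (0.6190 + 0.5769 + 0.8320 + 0.8116) / 4 = 0.710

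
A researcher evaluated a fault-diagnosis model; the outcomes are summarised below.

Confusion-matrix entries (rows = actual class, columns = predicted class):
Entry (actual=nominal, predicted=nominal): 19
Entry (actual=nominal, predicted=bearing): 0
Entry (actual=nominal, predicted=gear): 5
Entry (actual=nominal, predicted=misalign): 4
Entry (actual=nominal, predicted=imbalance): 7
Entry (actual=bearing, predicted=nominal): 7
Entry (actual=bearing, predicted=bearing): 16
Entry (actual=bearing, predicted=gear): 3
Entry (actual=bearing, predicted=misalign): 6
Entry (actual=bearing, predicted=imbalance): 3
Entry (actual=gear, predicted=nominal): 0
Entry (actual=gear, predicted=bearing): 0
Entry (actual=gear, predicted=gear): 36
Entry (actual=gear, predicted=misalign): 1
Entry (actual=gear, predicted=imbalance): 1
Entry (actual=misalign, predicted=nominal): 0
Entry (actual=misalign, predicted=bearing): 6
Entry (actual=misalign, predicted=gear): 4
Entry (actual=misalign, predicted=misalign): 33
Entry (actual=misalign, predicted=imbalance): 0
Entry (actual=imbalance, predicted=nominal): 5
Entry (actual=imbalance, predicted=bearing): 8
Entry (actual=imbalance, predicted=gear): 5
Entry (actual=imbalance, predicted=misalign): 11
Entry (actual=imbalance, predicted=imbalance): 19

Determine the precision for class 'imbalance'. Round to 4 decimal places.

Treat 'imbalance' as positive and all other classes as negative.
precision = TP/(TP+FP).
imbalance: TP=19, FP=7+3+1+0=11 → 19/30 = 0.63333

0.6333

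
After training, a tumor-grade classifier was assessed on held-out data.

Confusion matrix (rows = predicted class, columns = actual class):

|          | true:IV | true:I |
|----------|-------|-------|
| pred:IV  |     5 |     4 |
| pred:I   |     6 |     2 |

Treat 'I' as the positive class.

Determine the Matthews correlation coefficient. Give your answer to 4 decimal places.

MCC = (TP·TN − FP·FN) / √((TP+FP)(TP+FN)(TN+FP)(TN+FN))
Numerator = 2·5 − 6·4 = -14
Denominator = √(8·6·11·9) = √4752 = 68.9348
MCC = -14 / 68.9348 = -0.2031

-0.2031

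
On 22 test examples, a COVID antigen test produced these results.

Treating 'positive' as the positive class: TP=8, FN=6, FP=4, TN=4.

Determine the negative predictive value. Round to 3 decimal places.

0.400

NPV = TN/(TN+FN) = 4/(4+6) = 0.400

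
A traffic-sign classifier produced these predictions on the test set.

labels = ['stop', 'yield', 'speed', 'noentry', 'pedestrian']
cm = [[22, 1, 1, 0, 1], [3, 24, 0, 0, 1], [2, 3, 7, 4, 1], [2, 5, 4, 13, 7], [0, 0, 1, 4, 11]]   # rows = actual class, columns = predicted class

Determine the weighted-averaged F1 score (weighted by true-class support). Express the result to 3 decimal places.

0.644

Per-class F1 score (2·TP/(2·TP+FP+FN)):
  stop: TP=22, FP=3+2+2+0=7, FN=1+1+0+1=3 → 44/54 = 0.8148
  yield: TP=24, FP=1+3+5+0=9, FN=3+0+0+1=4 → 48/61 = 0.7869
  speed: TP=7, FP=1+0+4+1=6, FN=2+3+4+1=10 → 14/30 = 0.4667
  noentry: TP=13, FP=0+0+4+4=8, FN=2+5+4+7=18 → 26/52 = 0.5000
  pedestrian: TP=11, FP=1+1+1+7=10, FN=0+0+1+4=5 → 22/37 = 0.5946
Weighted-F1 score = Σ (supportᵢ/N)·F1 scoreᵢ with N=117: (25/117)·0.8148 + (28/117)·0.7869 + (17/117)·0.4667 + (31/117)·0.5000 + (16/117)·0.5946 = 0.644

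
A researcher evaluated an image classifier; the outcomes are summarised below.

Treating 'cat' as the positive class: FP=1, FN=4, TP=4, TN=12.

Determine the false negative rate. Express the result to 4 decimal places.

FNR = FN/(FN+TP) = 4/(4+4) = 0.5000

0.5000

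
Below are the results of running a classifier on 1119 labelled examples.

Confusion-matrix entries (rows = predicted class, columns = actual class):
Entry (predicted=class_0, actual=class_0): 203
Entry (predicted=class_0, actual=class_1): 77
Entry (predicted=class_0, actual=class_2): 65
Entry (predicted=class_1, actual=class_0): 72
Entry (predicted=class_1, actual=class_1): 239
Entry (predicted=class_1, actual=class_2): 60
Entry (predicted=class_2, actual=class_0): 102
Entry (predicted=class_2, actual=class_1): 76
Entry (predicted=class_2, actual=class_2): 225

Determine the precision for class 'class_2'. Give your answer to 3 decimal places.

0.558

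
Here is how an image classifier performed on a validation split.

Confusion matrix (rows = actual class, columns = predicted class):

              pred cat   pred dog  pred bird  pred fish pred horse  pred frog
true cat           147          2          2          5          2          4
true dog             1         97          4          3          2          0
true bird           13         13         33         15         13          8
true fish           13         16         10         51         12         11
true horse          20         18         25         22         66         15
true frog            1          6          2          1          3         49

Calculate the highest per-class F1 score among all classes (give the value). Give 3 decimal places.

0.824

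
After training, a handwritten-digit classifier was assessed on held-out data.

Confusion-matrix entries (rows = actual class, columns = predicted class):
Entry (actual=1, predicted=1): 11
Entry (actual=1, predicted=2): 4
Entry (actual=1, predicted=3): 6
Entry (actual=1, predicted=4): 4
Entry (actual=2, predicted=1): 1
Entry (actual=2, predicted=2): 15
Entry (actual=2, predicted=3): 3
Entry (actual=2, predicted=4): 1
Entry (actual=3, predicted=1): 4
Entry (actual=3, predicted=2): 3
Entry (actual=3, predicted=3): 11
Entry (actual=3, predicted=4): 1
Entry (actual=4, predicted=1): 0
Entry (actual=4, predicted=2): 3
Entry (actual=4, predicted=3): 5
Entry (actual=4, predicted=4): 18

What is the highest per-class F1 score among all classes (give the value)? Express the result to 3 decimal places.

0.720

Per-class F1 score (2·TP/(2·TP+FP+FN)):
  1: TP=11, FP=1+4+0=5, FN=4+6+4=14 → 22/41 = 0.5366
  2: TP=15, FP=4+3+3=10, FN=1+3+1=5 → 30/45 = 0.6667
  3: TP=11, FP=6+3+5=14, FN=4+3+1=8 → 22/44 = 0.5000
  4: TP=18, FP=4+1+1=6, FN=0+3+5=8 → 36/50 = 0.7200
Highest is class '4' with F1 score = 0.720.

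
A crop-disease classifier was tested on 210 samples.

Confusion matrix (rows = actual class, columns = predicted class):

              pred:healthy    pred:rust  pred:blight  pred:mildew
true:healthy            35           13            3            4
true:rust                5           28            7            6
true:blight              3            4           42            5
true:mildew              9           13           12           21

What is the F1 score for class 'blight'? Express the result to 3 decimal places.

0.712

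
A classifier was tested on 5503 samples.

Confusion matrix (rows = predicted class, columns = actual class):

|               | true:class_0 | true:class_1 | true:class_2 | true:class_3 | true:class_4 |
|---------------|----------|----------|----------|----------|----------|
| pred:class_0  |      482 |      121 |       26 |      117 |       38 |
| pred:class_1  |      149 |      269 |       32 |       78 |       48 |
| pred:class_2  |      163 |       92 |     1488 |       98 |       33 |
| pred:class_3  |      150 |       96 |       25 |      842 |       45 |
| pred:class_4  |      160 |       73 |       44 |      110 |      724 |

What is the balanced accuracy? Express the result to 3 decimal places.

0.653

Balanced accuracy = mean of per-class recall.
  class_0: recall = 482/1104 = 0.4366
  class_1: recall = 269/651 = 0.4132
  class_2: recall = 1488/1615 = 0.9214
  class_3: recall = 842/1245 = 0.6763
  class_4: recall = 724/888 = 0.8153
Mean = (0.4366 + 0.4132 + 0.9214 + 0.6763 + 0.8153) / 5 = 0.653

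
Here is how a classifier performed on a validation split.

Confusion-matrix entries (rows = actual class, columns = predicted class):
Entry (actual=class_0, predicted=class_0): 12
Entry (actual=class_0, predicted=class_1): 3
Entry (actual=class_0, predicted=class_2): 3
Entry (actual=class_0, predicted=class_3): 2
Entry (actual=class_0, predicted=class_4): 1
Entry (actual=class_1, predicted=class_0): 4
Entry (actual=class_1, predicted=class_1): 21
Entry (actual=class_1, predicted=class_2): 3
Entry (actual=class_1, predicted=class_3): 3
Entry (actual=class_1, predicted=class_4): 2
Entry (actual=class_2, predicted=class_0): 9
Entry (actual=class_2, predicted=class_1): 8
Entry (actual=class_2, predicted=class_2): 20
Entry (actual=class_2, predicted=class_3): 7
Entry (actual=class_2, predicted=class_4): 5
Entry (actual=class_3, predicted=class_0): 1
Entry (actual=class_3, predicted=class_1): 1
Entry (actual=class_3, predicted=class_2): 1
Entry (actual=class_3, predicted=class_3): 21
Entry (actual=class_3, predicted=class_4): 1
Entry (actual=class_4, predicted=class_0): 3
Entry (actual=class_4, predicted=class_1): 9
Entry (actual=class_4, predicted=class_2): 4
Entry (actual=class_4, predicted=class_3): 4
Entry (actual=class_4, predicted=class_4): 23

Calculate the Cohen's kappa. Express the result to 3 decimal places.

0.460

Observed agreement pₒ = trace/N = 97/171 = 0.5673
Expected agreement pₑ = Σ (rowᵢ·colᵢ)/N² = (21·29 + 33·42 + 49·31 + 25·37 + 43·32)/171² = 0.1989
κ = (pₒ − pₑ)/(1 − pₑ) = (0.5673 − 0.1989)/(1 − 0.1989) = 0.460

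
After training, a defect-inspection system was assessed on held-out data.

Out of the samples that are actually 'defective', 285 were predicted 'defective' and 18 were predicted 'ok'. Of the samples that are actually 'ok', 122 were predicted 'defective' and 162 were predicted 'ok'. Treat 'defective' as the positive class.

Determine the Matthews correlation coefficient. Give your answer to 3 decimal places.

MCC = (TP·TN − FP·FN) / √((TP+FP)(TP+FN)(TN+FP)(TN+FN))
Numerator = 285·162 − 122·18 = 43974
Denominator = √(407·303·284·180) = √6304169520 = 79398.8005
MCC = 43974 / 79398.8005 = 0.554

0.554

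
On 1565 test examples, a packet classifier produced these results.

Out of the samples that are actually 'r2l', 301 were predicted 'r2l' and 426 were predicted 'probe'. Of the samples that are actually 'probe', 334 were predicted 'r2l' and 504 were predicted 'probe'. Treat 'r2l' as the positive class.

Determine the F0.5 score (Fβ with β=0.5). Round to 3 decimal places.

Fβ = (1+β²)·TP / ((1+β²)·TP + β²·FN + FP), with β²=1/4
= 1.25·301 / (1.25·301 + 0.25·426 + 334) = 0.461

0.461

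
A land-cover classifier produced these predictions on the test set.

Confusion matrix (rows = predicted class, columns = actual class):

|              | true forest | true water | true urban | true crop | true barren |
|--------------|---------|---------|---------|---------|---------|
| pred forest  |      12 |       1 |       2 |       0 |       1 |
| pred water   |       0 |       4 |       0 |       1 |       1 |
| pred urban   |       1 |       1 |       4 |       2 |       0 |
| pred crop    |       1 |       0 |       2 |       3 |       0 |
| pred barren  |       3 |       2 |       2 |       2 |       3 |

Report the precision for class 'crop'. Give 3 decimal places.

precision = TP/(TP+FP).
crop: TP=3, FP=1+0+2+0=3 → 3/6 = 0.5000

0.500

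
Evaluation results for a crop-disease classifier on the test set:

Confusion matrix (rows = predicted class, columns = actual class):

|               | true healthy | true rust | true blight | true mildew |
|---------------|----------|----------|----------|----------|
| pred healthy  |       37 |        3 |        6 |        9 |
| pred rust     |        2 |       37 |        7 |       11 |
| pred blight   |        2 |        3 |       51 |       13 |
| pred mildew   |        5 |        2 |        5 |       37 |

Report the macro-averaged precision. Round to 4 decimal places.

Per-class precision (TP/(TP+FP)):
  healthy: TP=37, FP=3+6+9=18 → 37/55 = 0.67273
  rust: TP=37, FP=2+7+11=20 → 37/57 = 0.64912
  blight: TP=51, FP=2+3+13=18 → 51/69 = 0.73913
  mildew: TP=37, FP=5+2+5=12 → 37/49 = 0.75510
Macro-precision = mean = (0.67273 + 0.64912 + 0.73913 + 0.75510) / 4 = 0.7040

0.7040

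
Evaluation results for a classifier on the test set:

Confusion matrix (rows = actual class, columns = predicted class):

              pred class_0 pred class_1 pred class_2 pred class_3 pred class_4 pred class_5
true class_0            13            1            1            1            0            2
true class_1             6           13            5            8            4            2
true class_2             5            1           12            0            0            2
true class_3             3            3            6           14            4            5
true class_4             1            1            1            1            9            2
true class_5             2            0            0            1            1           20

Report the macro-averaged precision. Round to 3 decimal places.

0.544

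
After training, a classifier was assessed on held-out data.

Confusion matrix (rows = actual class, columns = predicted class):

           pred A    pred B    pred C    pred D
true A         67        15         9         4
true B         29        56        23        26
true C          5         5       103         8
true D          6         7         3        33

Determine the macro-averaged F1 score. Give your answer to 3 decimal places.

Per-class F1 score (2·TP/(2·TP+FP+FN)):
  A: TP=67, FP=29+5+6=40, FN=15+9+4=28 → 134/202 = 0.6634
  B: TP=56, FP=15+5+7=27, FN=29+23+26=78 → 112/217 = 0.5161
  C: TP=103, FP=9+23+3=35, FN=5+5+8=18 → 206/259 = 0.7954
  D: TP=33, FP=4+26+8=38, FN=6+7+3=16 → 66/120 = 0.5500
Macro-F1 score = mean = (0.6634 + 0.5161 + 0.7954 + 0.5500) / 4 = 0.631

0.631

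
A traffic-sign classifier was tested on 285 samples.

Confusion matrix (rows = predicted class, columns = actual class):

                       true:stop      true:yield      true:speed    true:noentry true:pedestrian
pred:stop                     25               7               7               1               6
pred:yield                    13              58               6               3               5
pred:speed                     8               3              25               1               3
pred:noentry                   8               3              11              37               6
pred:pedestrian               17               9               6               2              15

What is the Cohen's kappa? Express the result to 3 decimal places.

0.447

Observed agreement pₒ = trace/N = 160/285 = 0.5614
Expected agreement pₑ = Σ (rowᵢ·colᵢ)/N² = (71·46 + 80·85 + 55·40 + 44·65 + 35·49)/285² = 0.2073
κ = (pₒ − pₑ)/(1 − pₑ) = (0.5614 − 0.2073)/(1 − 0.2073) = 0.447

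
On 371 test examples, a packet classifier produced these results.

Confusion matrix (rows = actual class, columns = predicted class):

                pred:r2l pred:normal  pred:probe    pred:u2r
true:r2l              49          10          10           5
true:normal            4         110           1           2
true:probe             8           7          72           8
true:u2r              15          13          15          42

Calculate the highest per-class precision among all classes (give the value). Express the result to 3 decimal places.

0.786

Per-class precision (TP/(TP+FP)):
  r2l: TP=49, FP=4+8+15=27 → 49/76 = 0.6447
  normal: TP=110, FP=10+7+13=30 → 110/140 = 0.7857
  probe: TP=72, FP=10+1+15=26 → 72/98 = 0.7347
  u2r: TP=42, FP=5+2+8=15 → 42/57 = 0.7368
Highest is class 'normal' with precision = 0.786.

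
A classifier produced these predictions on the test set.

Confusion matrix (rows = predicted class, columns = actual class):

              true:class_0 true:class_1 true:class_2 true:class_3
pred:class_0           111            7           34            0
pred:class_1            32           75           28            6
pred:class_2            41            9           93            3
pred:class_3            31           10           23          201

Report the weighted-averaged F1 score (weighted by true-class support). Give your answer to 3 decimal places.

0.671

Per-class F1 score (2·TP/(2·TP+FP+FN)):
  class_0: TP=111, FP=7+34+0=41, FN=32+41+31=104 → 222/367 = 0.6049
  class_1: TP=75, FP=32+28+6=66, FN=7+9+10=26 → 150/242 = 0.6198
  class_2: TP=93, FP=41+9+3=53, FN=34+28+23=85 → 186/324 = 0.5741
  class_3: TP=201, FP=31+10+23=64, FN=0+6+3=9 → 402/475 = 0.8463
Weighted-F1 score = Σ (supportᵢ/N)·F1 scoreᵢ with N=704: (215/704)·0.6049 + (101/704)·0.6198 + (178/704)·0.5741 + (210/704)·0.8463 = 0.671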